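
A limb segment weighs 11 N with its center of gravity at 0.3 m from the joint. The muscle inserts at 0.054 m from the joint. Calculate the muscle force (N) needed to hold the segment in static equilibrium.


F_muscle = W * d_load / d_muscle
F_muscle = 11 * 0.3 / 0.054
Numerator = 3.3000
F_muscle = 61.1111


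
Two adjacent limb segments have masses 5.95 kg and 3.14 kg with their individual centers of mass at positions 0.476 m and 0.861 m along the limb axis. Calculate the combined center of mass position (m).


COM = (m1*x1 + m2*x2) / (m1 + m2)
COM = (5.95*0.476 + 3.14*0.861) / (5.95 + 3.14)
Numerator = 5.5357
Denominator = 9.0900
COM = 0.6090


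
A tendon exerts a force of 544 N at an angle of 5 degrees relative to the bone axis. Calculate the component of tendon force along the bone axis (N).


F_eff = F_tendon * cos(theta)
theta = 5 deg = 0.0873 rad
cos(theta) = 0.9962
F_eff = 544 * 0.9962
F_eff = 541.9299


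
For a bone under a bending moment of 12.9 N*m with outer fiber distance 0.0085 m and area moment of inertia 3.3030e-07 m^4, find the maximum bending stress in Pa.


sigma = M * c / I
sigma = 12.9 * 0.0085 / 3.3030e-07
M * c = 0.1097
sigma = 331970.9355


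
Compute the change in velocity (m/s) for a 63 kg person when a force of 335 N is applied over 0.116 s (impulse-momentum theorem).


J = F * dt = 335 * 0.116 = 38.8600 N*s
delta_v = J / m
delta_v = 38.8600 / 63
delta_v = 0.6168


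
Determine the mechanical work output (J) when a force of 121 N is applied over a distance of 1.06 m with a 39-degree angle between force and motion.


W = F * d * cos(theta)
theta = 39 deg = 0.6807 rad
cos(theta) = 0.7771
W = 121 * 1.06 * 0.7771
W = 99.6767


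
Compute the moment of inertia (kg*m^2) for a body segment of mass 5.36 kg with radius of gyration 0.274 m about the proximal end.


I = m * k^2
I = 5.36 * 0.274^2
k^2 = 0.0751
I = 0.4024


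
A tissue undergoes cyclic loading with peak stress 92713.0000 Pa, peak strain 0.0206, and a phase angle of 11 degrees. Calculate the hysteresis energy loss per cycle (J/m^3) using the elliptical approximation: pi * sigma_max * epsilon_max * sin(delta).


E_loss = pi * sigma_max * epsilon_max * sin(delta)
delta = 11 deg = 0.1920 rad
sin(delta) = 0.1908
E_loss = pi * 92713.0000 * 0.0206 * 0.1908
E_loss = 1144.8710


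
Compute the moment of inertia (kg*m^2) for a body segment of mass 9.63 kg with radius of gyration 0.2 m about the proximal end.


I = m * k^2
I = 9.63 * 0.2^2
k^2 = 0.0400
I = 0.3852


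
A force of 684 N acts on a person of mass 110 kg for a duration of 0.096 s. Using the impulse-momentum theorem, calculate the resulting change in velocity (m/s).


J = F * dt = 684 * 0.096 = 65.6640 N*s
delta_v = J / m
delta_v = 65.6640 / 110
delta_v = 0.5969


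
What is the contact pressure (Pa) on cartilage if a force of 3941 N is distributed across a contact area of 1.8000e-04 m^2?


P = F / A
P = 3941 / 1.8000e-04
P = 2.1894e+07


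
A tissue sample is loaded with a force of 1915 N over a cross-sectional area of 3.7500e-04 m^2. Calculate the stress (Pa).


stress = F / A
stress = 1915 / 3.7500e-04
stress = 5.1067e+06


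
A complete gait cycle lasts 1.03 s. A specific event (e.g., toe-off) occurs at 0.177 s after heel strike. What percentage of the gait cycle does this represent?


pct = (event_time / cycle_time) * 100
pct = (0.177 / 1.03) * 100
ratio = 0.1718
pct = 17.1845


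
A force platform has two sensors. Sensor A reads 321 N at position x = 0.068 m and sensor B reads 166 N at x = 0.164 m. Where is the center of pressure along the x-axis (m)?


COP_x = (F1*x1 + F2*x2) / (F1 + F2)
COP_x = (321*0.068 + 166*0.164) / (321 + 166)
Numerator = 49.0520
Denominator = 487
COP_x = 0.1007


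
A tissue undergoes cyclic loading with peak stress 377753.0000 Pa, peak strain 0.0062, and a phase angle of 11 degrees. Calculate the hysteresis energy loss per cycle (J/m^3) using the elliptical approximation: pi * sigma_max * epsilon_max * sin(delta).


E_loss = pi * sigma_max * epsilon_max * sin(delta)
delta = 11 deg = 0.1920 rad
sin(delta) = 0.1908
E_loss = pi * 377753.0000 * 0.0062 * 0.1908
E_loss = 1403.9393


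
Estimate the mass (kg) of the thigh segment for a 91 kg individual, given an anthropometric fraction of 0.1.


m_segment = body_mass * fraction
m_segment = 91 * 0.1
m_segment = 9.1000


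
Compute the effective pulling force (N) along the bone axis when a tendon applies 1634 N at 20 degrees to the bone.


F_eff = F_tendon * cos(theta)
theta = 20 deg = 0.3491 rad
cos(theta) = 0.9397
F_eff = 1634 * 0.9397
F_eff = 1535.4577


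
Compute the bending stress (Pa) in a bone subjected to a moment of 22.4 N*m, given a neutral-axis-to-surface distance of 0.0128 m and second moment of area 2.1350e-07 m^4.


sigma = M * c / I
sigma = 22.4 * 0.0128 / 2.1350e-07
M * c = 0.2867
sigma = 1.3430e+06


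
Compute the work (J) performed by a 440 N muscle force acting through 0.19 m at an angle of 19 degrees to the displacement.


W = F * d * cos(theta)
theta = 19 deg = 0.3316 rad
cos(theta) = 0.9455
W = 440 * 0.19 * 0.9455
W = 79.0454


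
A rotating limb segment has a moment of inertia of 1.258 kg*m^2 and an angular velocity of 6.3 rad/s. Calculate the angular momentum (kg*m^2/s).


L = I * omega
L = 1.258 * 6.3
L = 7.9254


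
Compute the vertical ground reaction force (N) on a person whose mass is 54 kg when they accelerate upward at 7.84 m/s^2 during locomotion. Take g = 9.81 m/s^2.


GRF = m * (g + a)
GRF = 54 * (9.81 + 7.84)
GRF = 54 * 17.6500
GRF = 953.1000


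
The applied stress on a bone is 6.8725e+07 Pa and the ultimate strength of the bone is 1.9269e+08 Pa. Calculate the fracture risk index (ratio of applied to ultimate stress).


FRI = applied / ultimate
FRI = 6.8725e+07 / 1.9269e+08
FRI = 0.3567


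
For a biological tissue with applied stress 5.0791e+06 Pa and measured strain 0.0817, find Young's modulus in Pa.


E = stress / strain
E = 5.0791e+06 / 0.0817
E = 6.2168e+07


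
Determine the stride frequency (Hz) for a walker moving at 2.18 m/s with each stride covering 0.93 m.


f = v / stride_length
f = 2.18 / 0.93
f = 2.3441


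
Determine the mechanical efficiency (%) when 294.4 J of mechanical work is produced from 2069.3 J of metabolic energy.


eta = (W_mech / E_meta) * 100
eta = (294.4 / 2069.3) * 100
ratio = 0.1423
eta = 14.2270


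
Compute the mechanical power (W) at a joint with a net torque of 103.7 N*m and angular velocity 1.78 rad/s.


P = M * omega
P = 103.7 * 1.78
P = 184.5860


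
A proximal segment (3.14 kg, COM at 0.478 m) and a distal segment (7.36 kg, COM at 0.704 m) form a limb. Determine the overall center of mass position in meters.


COM = (m1*x1 + m2*x2) / (m1 + m2)
COM = (3.14*0.478 + 7.36*0.704) / (3.14 + 7.36)
Numerator = 6.6824
Denominator = 10.5000
COM = 0.6364


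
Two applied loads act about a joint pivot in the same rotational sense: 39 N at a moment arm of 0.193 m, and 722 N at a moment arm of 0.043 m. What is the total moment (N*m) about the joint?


M = F1 * d1 + F2 * d2
M = 39 * 0.193 + 722 * 0.043
M = 7.5270 + 31.0460
M = 38.5730


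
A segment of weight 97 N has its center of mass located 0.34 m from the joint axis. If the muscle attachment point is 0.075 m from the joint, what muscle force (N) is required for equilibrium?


F_muscle = W * d_load / d_muscle
F_muscle = 97 * 0.34 / 0.075
Numerator = 32.9800
F_muscle = 439.7333


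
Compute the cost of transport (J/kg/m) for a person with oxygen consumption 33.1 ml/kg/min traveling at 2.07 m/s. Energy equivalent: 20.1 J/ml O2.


Power per kg = VO2 * 20.1 / 60
Power per kg = 33.1 * 20.1 / 60 = 11.0885 W/kg
Cost = power_per_kg / speed
Cost = 11.0885 / 2.07
Cost = 5.3568


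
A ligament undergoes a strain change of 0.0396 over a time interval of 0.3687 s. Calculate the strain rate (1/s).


strain_rate = delta_strain / delta_t
strain_rate = 0.0396 / 0.3687
strain_rate = 0.1074


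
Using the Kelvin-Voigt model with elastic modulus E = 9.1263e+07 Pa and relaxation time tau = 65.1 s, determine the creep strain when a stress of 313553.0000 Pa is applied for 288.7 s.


epsilon(t) = (sigma/E) * (1 - exp(-t/tau))
sigma/E = 313553.0000 / 9.1263e+07 = 0.0034
exp(-t/tau) = exp(-288.7 / 65.1) = 0.0119
epsilon = 0.0034 * (1 - 0.0119)
epsilon = 0.0034


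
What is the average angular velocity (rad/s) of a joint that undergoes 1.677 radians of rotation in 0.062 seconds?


omega = delta_theta / delta_t
omega = 1.677 / 0.062
omega = 27.0484


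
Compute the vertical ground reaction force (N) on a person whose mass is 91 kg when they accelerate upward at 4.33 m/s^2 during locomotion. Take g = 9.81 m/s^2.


GRF = m * (g + a)
GRF = 91 * (9.81 + 4.33)
GRF = 91 * 14.1400
GRF = 1286.7400


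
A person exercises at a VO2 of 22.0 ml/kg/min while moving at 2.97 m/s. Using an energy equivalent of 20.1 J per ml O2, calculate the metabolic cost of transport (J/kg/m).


Power per kg = VO2 * 20.1 / 60
Power per kg = 22.0 * 20.1 / 60 = 7.3700 W/kg
Cost = power_per_kg / speed
Cost = 7.3700 / 2.97
Cost = 2.4815


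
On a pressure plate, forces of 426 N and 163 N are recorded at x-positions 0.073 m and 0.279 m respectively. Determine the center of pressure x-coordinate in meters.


COP_x = (F1*x1 + F2*x2) / (F1 + F2)
COP_x = (426*0.073 + 163*0.279) / (426 + 163)
Numerator = 76.5750
Denominator = 589
COP_x = 0.1300


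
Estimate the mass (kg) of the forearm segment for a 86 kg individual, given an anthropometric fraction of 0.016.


m_segment = body_mass * fraction
m_segment = 86 * 0.016
m_segment = 1.3760


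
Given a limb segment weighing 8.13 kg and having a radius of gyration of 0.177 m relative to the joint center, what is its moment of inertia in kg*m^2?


I = m * k^2
I = 8.13 * 0.177^2
k^2 = 0.0313
I = 0.2547


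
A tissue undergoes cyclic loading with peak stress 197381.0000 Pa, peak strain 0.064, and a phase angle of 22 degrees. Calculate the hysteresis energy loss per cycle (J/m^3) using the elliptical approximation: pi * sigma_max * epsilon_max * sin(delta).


E_loss = pi * sigma_max * epsilon_max * sin(delta)
delta = 22 deg = 0.3840 rad
sin(delta) = 0.3746
E_loss = pi * 197381.0000 * 0.064 * 0.3746
E_loss = 14866.5641


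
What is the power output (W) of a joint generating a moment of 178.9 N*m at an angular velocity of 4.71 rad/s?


P = M * omega
P = 178.9 * 4.71
P = 842.6190


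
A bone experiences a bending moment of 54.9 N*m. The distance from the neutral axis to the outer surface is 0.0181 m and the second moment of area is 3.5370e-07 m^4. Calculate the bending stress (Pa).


sigma = M * c / I
sigma = 54.9 * 0.0181 / 3.5370e-07
M * c = 0.9937
sigma = 2.8094e+06


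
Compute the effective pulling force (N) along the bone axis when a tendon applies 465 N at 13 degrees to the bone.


F_eff = F_tendon * cos(theta)
theta = 13 deg = 0.2269 rad
cos(theta) = 0.9744
F_eff = 465 * 0.9744
F_eff = 453.0821


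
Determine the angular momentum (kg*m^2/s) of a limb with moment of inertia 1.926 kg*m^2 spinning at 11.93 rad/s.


L = I * omega
L = 1.926 * 11.93
L = 22.9772


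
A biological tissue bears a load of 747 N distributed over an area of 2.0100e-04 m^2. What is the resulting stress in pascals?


stress = F / A
stress = 747 / 2.0100e-04
stress = 3.7164e+06


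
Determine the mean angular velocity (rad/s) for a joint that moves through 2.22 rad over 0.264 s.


omega = delta_theta / delta_t
omega = 2.22 / 0.264
omega = 8.4091


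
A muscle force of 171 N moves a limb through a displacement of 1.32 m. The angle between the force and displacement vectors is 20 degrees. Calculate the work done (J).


W = F * d * cos(theta)
theta = 20 deg = 0.3491 rad
cos(theta) = 0.9397
W = 171 * 1.32 * 0.9397
W = 212.1074


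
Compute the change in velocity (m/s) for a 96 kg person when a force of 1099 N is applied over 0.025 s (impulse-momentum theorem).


J = F * dt = 1099 * 0.025 = 27.4750 N*s
delta_v = J / m
delta_v = 27.4750 / 96
delta_v = 0.2862


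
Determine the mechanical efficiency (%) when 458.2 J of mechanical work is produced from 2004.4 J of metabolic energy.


eta = (W_mech / E_meta) * 100
eta = (458.2 / 2004.4) * 100
ratio = 0.2286
eta = 22.8597


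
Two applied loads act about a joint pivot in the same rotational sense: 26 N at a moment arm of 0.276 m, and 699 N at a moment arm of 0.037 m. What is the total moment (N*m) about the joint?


M = F1 * d1 + F2 * d2
M = 26 * 0.276 + 699 * 0.037
M = 7.1760 + 25.8630
M = 33.0390


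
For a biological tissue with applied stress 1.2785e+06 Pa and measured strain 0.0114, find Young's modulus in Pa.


E = stress / strain
E = 1.2785e+06 / 0.0114
E = 1.1215e+08


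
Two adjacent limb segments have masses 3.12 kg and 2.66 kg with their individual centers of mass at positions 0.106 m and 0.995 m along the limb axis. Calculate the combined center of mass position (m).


COM = (m1*x1 + m2*x2) / (m1 + m2)
COM = (3.12*0.106 + 2.66*0.995) / (3.12 + 2.66)
Numerator = 2.9774
Denominator = 5.7800
COM = 0.5151


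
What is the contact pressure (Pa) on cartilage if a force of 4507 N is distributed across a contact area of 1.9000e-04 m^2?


P = F / A
P = 4507 / 1.9000e-04
P = 2.3721e+07


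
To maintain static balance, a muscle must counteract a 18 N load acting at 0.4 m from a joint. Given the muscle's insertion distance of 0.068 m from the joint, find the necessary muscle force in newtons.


F_muscle = W * d_load / d_muscle
F_muscle = 18 * 0.4 / 0.068
Numerator = 7.2000
F_muscle = 105.8824


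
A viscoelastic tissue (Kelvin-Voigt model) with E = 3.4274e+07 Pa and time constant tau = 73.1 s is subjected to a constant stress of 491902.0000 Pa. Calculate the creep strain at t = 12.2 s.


epsilon(t) = (sigma/E) * (1 - exp(-t/tau))
sigma/E = 491902.0000 / 3.4274e+07 = 0.0144
exp(-t/tau) = exp(-12.2 / 73.1) = 0.8463
epsilon = 0.0144 * (1 - 0.8463)
epsilon = 0.0022


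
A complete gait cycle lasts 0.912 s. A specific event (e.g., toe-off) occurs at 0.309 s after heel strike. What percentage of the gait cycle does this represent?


pct = (event_time / cycle_time) * 100
pct = (0.309 / 0.912) * 100
ratio = 0.3388
pct = 33.8816


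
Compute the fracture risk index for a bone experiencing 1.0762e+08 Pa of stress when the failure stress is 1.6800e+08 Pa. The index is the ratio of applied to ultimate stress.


FRI = applied / ultimate
FRI = 1.0762e+08 / 1.6800e+08
FRI = 0.6406


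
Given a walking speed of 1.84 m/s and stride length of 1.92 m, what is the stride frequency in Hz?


f = v / stride_length
f = 1.84 / 1.92
f = 0.9583


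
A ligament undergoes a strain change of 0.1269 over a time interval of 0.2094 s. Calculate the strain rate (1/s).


strain_rate = delta_strain / delta_t
strain_rate = 0.1269 / 0.2094
strain_rate = 0.6060


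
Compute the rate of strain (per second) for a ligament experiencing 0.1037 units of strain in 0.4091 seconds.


strain_rate = delta_strain / delta_t
strain_rate = 0.1037 / 0.4091
strain_rate = 0.2535


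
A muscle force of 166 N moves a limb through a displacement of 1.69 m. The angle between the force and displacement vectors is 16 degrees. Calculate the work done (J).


W = F * d * cos(theta)
theta = 16 deg = 0.2793 rad
cos(theta) = 0.9613
W = 166 * 1.69 * 0.9613
W = 269.6724


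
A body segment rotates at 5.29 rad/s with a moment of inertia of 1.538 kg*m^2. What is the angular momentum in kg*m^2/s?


L = I * omega
L = 1.538 * 5.29
L = 8.1360


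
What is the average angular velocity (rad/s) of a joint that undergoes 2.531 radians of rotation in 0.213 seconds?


omega = delta_theta / delta_t
omega = 2.531 / 0.213
omega = 11.8826


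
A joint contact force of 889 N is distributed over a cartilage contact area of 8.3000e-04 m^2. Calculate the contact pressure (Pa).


P = F / A
P = 889 / 8.3000e-04
P = 1.0711e+06


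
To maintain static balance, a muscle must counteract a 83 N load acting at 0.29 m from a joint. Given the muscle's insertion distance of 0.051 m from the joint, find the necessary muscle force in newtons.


F_muscle = W * d_load / d_muscle
F_muscle = 83 * 0.29 / 0.051
Numerator = 24.0700
F_muscle = 471.9608


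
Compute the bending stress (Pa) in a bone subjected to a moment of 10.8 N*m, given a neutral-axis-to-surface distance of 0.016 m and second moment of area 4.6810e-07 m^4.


sigma = M * c / I
sigma = 10.8 * 0.016 / 4.6810e-07
M * c = 0.1728
sigma = 369151.8906


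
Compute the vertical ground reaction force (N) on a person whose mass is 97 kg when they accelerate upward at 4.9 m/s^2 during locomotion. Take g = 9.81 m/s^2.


GRF = m * (g + a)
GRF = 97 * (9.81 + 4.9)
GRF = 97 * 14.7100
GRF = 1426.8700


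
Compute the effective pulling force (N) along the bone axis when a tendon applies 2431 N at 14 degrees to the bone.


F_eff = F_tendon * cos(theta)
theta = 14 deg = 0.2443 rad
cos(theta) = 0.9703
F_eff = 2431 * 0.9703
F_eff = 2358.7889


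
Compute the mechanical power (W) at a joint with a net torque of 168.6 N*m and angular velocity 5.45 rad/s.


P = M * omega
P = 168.6 * 5.45
P = 918.8700


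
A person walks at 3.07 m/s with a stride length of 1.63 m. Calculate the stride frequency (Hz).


f = v / stride_length
f = 3.07 / 1.63
f = 1.8834


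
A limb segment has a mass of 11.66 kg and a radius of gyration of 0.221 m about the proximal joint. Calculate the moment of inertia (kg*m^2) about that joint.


I = m * k^2
I = 11.66 * 0.221^2
k^2 = 0.0488
I = 0.5695


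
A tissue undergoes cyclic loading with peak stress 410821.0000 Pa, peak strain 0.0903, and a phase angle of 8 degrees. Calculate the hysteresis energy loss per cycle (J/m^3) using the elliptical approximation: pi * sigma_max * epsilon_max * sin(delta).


E_loss = pi * sigma_max * epsilon_max * sin(delta)
delta = 8 deg = 0.1396 rad
sin(delta) = 0.1392
E_loss = pi * 410821.0000 * 0.0903 * 0.1392
E_loss = 16219.8025


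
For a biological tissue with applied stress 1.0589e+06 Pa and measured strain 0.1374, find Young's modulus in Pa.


E = stress / strain
E = 1.0589e+06 / 0.1374
E = 7.7067e+06


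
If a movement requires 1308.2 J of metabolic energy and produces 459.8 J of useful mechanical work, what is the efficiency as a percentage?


eta = (W_mech / E_meta) * 100
eta = (459.8 / 1308.2) * 100
ratio = 0.3515
eta = 35.1475


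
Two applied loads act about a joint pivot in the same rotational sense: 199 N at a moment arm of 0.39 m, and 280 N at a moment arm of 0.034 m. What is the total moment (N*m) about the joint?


M = F1 * d1 + F2 * d2
M = 199 * 0.39 + 280 * 0.034
M = 77.6100 + 9.5200
M = 87.1300


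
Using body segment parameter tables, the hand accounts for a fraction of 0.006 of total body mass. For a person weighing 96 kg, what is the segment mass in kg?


m_segment = body_mass * fraction
m_segment = 96 * 0.006
m_segment = 0.5760


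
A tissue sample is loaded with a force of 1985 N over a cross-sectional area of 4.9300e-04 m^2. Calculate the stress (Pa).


stress = F / A
stress = 1985 / 4.9300e-04
stress = 4.0264e+06


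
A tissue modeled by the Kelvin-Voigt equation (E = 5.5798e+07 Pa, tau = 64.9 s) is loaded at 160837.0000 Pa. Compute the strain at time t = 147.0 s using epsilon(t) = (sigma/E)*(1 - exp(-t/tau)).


epsilon(t) = (sigma/E) * (1 - exp(-t/tau))
sigma/E = 160837.0000 / 5.5798e+07 = 0.0029
exp(-t/tau) = exp(-147.0 / 64.9) = 0.1038
epsilon = 0.0029 * (1 - 0.1038)
epsilon = 0.0026


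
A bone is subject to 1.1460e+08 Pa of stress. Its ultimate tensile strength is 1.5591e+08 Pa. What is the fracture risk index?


FRI = applied / ultimate
FRI = 1.1460e+08 / 1.5591e+08
FRI = 0.7350


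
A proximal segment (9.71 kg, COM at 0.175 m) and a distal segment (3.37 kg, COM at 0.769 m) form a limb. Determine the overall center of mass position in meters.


COM = (m1*x1 + m2*x2) / (m1 + m2)
COM = (9.71*0.175 + 3.37*0.769) / (9.71 + 3.37)
Numerator = 4.2908
Denominator = 13.0800
COM = 0.3280


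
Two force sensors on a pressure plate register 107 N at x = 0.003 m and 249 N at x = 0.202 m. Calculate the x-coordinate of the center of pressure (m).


COP_x = (F1*x1 + F2*x2) / (F1 + F2)
COP_x = (107*0.003 + 249*0.202) / (107 + 249)
Numerator = 50.6190
Denominator = 356
COP_x = 0.1422


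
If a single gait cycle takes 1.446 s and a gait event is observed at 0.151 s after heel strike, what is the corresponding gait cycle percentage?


pct = (event_time / cycle_time) * 100
pct = (0.151 / 1.446) * 100
ratio = 0.1044
pct = 10.4426


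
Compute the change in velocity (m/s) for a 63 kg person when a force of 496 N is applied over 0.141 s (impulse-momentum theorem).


J = F * dt = 496 * 0.141 = 69.9360 N*s
delta_v = J / m
delta_v = 69.9360 / 63
delta_v = 1.1101


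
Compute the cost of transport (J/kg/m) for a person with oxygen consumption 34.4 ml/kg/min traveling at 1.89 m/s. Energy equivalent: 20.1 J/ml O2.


Power per kg = VO2 * 20.1 / 60
Power per kg = 34.4 * 20.1 / 60 = 11.5240 W/kg
Cost = power_per_kg / speed
Cost = 11.5240 / 1.89
Cost = 6.0974


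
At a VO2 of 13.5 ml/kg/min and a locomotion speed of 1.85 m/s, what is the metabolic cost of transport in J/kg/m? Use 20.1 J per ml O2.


Power per kg = VO2 * 20.1 / 60
Power per kg = 13.5 * 20.1 / 60 = 4.5225 W/kg
Cost = power_per_kg / speed
Cost = 4.5225 / 1.85
Cost = 2.4446


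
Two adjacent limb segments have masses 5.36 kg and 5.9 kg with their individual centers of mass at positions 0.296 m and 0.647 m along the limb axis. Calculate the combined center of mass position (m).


COM = (m1*x1 + m2*x2) / (m1 + m2)
COM = (5.36*0.296 + 5.9*0.647) / (5.36 + 5.9)
Numerator = 5.4039
Denominator = 11.2600
COM = 0.4799


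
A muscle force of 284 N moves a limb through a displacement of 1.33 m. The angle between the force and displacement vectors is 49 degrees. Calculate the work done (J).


W = F * d * cos(theta)
theta = 49 deg = 0.8552 rad
cos(theta) = 0.6561
W = 284 * 1.33 * 0.6561
W = 247.8066


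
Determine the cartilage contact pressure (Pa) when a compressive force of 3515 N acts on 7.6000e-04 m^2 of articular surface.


P = F / A
P = 3515 / 7.6000e-04
P = 4.6250e+06


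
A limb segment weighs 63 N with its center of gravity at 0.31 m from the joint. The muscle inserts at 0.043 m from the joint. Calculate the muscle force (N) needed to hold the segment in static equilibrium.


F_muscle = W * d_load / d_muscle
F_muscle = 63 * 0.31 / 0.043
Numerator = 19.5300
F_muscle = 454.1860


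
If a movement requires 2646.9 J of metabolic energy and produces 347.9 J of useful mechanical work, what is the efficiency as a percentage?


eta = (W_mech / E_meta) * 100
eta = (347.9 / 2646.9) * 100
ratio = 0.1314
eta = 13.1437


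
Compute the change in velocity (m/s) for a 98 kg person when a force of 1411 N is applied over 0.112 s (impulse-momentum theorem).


J = F * dt = 1411 * 0.112 = 158.0320 N*s
delta_v = J / m
delta_v = 158.0320 / 98
delta_v = 1.6126


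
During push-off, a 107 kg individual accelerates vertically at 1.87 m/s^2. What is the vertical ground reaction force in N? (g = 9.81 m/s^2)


GRF = m * (g + a)
GRF = 107 * (9.81 + 1.87)
GRF = 107 * 11.6800
GRF = 1249.7600


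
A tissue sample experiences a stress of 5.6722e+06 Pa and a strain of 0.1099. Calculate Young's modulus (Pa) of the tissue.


E = stress / strain
E = 5.6722e+06 / 0.1099
E = 5.1612e+07


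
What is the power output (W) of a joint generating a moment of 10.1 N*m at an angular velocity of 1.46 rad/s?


P = M * omega
P = 10.1 * 1.46
P = 14.7460


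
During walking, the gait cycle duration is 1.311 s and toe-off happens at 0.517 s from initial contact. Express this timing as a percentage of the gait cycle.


pct = (event_time / cycle_time) * 100
pct = (0.517 / 1.311) * 100
ratio = 0.3944
pct = 39.4355


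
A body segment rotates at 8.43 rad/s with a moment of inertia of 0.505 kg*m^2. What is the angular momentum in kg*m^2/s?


L = I * omega
L = 0.505 * 8.43
L = 4.2572


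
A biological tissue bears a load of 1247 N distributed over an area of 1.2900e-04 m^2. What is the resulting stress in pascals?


stress = F / A
stress = 1247 / 1.2900e-04
stress = 9.6667e+06


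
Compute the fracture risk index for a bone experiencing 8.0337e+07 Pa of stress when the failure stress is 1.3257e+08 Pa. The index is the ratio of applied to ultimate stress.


FRI = applied / ultimate
FRI = 8.0337e+07 / 1.3257e+08
FRI = 0.6060


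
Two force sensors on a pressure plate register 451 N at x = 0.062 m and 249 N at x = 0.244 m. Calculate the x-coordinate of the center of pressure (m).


COP_x = (F1*x1 + F2*x2) / (F1 + F2)
COP_x = (451*0.062 + 249*0.244) / (451 + 249)
Numerator = 88.7180
Denominator = 700
COP_x = 0.1267


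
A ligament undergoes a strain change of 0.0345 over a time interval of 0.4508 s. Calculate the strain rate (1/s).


strain_rate = delta_strain / delta_t
strain_rate = 0.0345 / 0.4508
strain_rate = 0.0765


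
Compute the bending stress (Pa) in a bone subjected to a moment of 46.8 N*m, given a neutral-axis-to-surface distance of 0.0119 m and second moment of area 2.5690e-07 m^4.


sigma = M * c / I
sigma = 46.8 * 0.0119 / 2.5690e-07
M * c = 0.5569
sigma = 2.1678e+06


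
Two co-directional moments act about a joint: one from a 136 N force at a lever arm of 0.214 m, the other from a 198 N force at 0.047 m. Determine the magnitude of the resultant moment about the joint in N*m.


M = F1 * d1 + F2 * d2
M = 136 * 0.214 + 198 * 0.047
M = 29.1040 + 9.3060
M = 38.4100


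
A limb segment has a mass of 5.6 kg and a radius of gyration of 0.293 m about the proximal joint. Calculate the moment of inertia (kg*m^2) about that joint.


I = m * k^2
I = 5.6 * 0.293^2
k^2 = 0.0858
I = 0.4808


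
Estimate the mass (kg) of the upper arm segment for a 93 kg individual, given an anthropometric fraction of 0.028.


m_segment = body_mass * fraction
m_segment = 93 * 0.028
m_segment = 2.6040


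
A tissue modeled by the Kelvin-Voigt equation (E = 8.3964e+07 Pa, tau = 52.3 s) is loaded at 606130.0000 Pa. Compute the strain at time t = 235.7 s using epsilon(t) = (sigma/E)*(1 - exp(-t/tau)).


epsilon(t) = (sigma/E) * (1 - exp(-t/tau))
sigma/E = 606130.0000 / 8.3964e+07 = 0.0072
exp(-t/tau) = exp(-235.7 / 52.3) = 0.0110
epsilon = 0.0072 * (1 - 0.0110)
epsilon = 0.0071


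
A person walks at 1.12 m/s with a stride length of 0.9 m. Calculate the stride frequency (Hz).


f = v / stride_length
f = 1.12 / 0.9
f = 1.2444


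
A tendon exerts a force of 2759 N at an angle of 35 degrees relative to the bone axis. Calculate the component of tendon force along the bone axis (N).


F_eff = F_tendon * cos(theta)
theta = 35 deg = 0.6109 rad
cos(theta) = 0.8192
F_eff = 2759 * 0.8192
F_eff = 2260.0405


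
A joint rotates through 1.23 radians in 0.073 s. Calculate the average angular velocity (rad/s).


omega = delta_theta / delta_t
omega = 1.23 / 0.073
omega = 16.8493


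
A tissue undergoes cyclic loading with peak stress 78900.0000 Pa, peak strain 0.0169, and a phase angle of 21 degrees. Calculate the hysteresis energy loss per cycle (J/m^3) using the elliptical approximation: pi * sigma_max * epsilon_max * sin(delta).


E_loss = pi * sigma_max * epsilon_max * sin(delta)
delta = 21 deg = 0.3665 rad
sin(delta) = 0.3584
E_loss = pi * 78900.0000 * 0.0169 * 0.3584
E_loss = 1501.2145


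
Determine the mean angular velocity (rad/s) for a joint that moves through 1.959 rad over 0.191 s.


omega = delta_theta / delta_t
omega = 1.959 / 0.191
omega = 10.2565


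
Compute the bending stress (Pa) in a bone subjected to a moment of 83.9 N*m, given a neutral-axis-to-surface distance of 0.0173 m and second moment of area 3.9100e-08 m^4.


sigma = M * c / I
sigma = 83.9 * 0.0173 / 3.9100e-08
M * c = 1.4515
sigma = 3.7122e+07


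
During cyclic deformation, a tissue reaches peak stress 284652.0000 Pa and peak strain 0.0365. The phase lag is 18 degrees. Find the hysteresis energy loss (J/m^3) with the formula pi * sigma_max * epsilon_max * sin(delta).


E_loss = pi * sigma_max * epsilon_max * sin(delta)
delta = 18 deg = 0.3142 rad
sin(delta) = 0.3090
E_loss = pi * 284652.0000 * 0.0365 * 0.3090
E_loss = 10086.4732


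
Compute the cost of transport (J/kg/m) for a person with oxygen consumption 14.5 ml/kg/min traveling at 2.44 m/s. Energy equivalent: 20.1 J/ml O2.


Power per kg = VO2 * 20.1 / 60
Power per kg = 14.5 * 20.1 / 60 = 4.8575 W/kg
Cost = power_per_kg / speed
Cost = 4.8575 / 2.44
Cost = 1.9908


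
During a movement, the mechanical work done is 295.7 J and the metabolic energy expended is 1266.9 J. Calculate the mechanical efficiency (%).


eta = (W_mech / E_meta) * 100
eta = (295.7 / 1266.9) * 100
ratio = 0.2334
eta = 23.3404


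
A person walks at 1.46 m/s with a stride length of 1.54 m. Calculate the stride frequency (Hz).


f = v / stride_length
f = 1.46 / 1.54
f = 0.9481


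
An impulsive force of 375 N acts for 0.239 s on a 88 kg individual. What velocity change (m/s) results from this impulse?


J = F * dt = 375 * 0.239 = 89.6250 N*s
delta_v = J / m
delta_v = 89.6250 / 88
delta_v = 1.0185


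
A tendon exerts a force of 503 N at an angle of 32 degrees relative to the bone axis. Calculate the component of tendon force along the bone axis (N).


F_eff = F_tendon * cos(theta)
theta = 32 deg = 0.5585 rad
cos(theta) = 0.8480
F_eff = 503 * 0.8480
F_eff = 426.5682


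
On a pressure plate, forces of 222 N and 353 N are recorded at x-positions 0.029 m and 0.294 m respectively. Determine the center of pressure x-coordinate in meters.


COP_x = (F1*x1 + F2*x2) / (F1 + F2)
COP_x = (222*0.029 + 353*0.294) / (222 + 353)
Numerator = 110.2200
Denominator = 575
COP_x = 0.1917


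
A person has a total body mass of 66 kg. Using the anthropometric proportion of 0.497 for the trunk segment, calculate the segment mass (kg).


m_segment = body_mass * fraction
m_segment = 66 * 0.497
m_segment = 32.8020


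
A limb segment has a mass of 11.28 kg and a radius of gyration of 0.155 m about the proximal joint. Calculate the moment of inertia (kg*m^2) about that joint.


I = m * k^2
I = 11.28 * 0.155^2
k^2 = 0.0240
I = 0.2710


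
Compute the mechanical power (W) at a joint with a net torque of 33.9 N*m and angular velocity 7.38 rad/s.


P = M * omega
P = 33.9 * 7.38
P = 250.1820


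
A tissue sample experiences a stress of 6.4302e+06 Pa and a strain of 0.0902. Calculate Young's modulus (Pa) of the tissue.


E = stress / strain
E = 6.4302e+06 / 0.0902
E = 7.1288e+07


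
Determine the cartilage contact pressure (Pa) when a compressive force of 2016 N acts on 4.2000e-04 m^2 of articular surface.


P = F / A
P = 2016 / 4.2000e-04
P = 4.8000e+06


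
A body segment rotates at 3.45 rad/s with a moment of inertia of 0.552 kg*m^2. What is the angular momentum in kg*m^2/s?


L = I * omega
L = 0.552 * 3.45
L = 1.9044


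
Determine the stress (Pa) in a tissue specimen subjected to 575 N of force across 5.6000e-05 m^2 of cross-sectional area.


stress = F / A
stress = 575 / 5.6000e-05
stress = 1.0268e+07


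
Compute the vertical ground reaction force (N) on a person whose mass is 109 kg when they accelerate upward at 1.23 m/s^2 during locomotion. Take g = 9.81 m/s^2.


GRF = m * (g + a)
GRF = 109 * (9.81 + 1.23)
GRF = 109 * 11.0400
GRF = 1203.3600


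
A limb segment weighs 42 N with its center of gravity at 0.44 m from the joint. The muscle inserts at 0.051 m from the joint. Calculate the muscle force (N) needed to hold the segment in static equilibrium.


F_muscle = W * d_load / d_muscle
F_muscle = 42 * 0.44 / 0.051
Numerator = 18.4800
F_muscle = 362.3529


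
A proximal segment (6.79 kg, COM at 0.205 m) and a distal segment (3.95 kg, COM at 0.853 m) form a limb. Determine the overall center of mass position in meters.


COM = (m1*x1 + m2*x2) / (m1 + m2)
COM = (6.79*0.205 + 3.95*0.853) / (6.79 + 3.95)
Numerator = 4.7613
Denominator = 10.7400
COM = 0.4433


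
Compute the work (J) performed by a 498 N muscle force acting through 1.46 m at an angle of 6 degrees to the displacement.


W = F * d * cos(theta)
theta = 6 deg = 0.1047 rad
cos(theta) = 0.9945
W = 498 * 1.46 * 0.9945
W = 723.0970


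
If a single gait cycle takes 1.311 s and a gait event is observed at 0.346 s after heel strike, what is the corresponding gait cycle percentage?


pct = (event_time / cycle_time) * 100
pct = (0.346 / 1.311) * 100
ratio = 0.2639
pct = 26.3921


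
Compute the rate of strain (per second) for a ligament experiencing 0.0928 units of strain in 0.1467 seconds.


strain_rate = delta_strain / delta_t
strain_rate = 0.0928 / 0.1467
strain_rate = 0.6326


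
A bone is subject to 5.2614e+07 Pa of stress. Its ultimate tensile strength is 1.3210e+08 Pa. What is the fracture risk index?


FRI = applied / ultimate
FRI = 5.2614e+07 / 1.3210e+08
FRI = 0.3983


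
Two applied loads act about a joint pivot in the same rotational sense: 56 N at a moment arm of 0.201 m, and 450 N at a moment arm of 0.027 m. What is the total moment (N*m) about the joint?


M = F1 * d1 + F2 * d2
M = 56 * 0.201 + 450 * 0.027
M = 11.2560 + 12.1500
M = 23.4060


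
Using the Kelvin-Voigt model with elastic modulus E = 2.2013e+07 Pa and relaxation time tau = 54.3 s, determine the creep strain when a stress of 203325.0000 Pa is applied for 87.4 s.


epsilon(t) = (sigma/E) * (1 - exp(-t/tau))
sigma/E = 203325.0000 / 2.2013e+07 = 0.0092
exp(-t/tau) = exp(-87.4 / 54.3) = 0.2000
epsilon = 0.0092 * (1 - 0.2000)
epsilon = 0.0074


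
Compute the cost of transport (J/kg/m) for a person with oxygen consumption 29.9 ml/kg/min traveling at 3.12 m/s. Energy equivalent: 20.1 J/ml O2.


Power per kg = VO2 * 20.1 / 60
Power per kg = 29.9 * 20.1 / 60 = 10.0165 W/kg
Cost = power_per_kg / speed
Cost = 10.0165 / 3.12
Cost = 3.2104


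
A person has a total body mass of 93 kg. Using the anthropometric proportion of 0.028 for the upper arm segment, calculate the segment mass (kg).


m_segment = body_mass * fraction
m_segment = 93 * 0.028
m_segment = 2.6040


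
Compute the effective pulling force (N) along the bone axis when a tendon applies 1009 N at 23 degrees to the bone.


F_eff = F_tendon * cos(theta)
theta = 23 deg = 0.4014 rad
cos(theta) = 0.9205
F_eff = 1009 * 0.9205
F_eff = 928.7894


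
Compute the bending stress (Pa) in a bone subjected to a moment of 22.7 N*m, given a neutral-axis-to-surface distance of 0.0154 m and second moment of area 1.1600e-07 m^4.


sigma = M * c / I
sigma = 22.7 * 0.0154 / 1.1600e-07
M * c = 0.3496
sigma = 3.0136e+06


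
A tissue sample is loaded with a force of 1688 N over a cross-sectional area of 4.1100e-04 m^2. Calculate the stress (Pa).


stress = F / A
stress = 1688 / 4.1100e-04
stress = 4.1071e+06


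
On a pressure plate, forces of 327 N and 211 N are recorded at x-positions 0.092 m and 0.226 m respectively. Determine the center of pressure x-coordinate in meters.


COP_x = (F1*x1 + F2*x2) / (F1 + F2)
COP_x = (327*0.092 + 211*0.226) / (327 + 211)
Numerator = 77.7700
Denominator = 538
COP_x = 0.1446


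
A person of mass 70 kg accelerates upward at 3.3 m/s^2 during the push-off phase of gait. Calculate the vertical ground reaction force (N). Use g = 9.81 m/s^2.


GRF = m * (g + a)
GRF = 70 * (9.81 + 3.3)
GRF = 70 * 13.1100
GRF = 917.7000


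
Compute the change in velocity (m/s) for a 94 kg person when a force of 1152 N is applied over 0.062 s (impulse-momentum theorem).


J = F * dt = 1152 * 0.062 = 71.4240 N*s
delta_v = J / m
delta_v = 71.4240 / 94
delta_v = 0.7598


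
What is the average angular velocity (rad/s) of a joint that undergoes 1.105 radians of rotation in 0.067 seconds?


omega = delta_theta / delta_t
omega = 1.105 / 0.067
omega = 16.4925


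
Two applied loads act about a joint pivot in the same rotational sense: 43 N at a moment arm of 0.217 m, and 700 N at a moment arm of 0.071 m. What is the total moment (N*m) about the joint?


M = F1 * d1 + F2 * d2
M = 43 * 0.217 + 700 * 0.071
M = 9.3310 + 49.7000
M = 59.0310


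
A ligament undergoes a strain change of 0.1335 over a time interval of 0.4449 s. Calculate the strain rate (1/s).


strain_rate = delta_strain / delta_t
strain_rate = 0.1335 / 0.4449
strain_rate = 0.3001


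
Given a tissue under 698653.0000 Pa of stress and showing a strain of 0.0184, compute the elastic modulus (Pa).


E = stress / strain
E = 698653.0000 / 0.0184
E = 3.7970e+07


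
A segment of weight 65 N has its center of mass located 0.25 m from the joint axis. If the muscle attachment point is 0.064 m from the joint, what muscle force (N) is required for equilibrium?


F_muscle = W * d_load / d_muscle
F_muscle = 65 * 0.25 / 0.064
Numerator = 16.2500
F_muscle = 253.9062


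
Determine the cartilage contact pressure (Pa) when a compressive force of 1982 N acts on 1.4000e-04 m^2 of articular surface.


P = F / A
P = 1982 / 1.4000e-04
P = 1.4157e+07


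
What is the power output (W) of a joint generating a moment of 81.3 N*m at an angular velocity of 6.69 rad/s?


P = M * omega
P = 81.3 * 6.69
P = 543.8970


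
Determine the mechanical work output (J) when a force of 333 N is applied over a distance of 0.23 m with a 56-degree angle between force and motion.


W = F * d * cos(theta)
theta = 56 deg = 0.9774 rad
cos(theta) = 0.5592
W = 333 * 0.23 * 0.5592
W = 42.8286


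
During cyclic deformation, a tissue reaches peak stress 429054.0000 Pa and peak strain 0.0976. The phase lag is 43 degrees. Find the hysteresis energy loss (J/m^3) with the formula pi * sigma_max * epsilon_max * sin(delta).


E_loss = pi * sigma_max * epsilon_max * sin(delta)
delta = 43 deg = 0.7505 rad
sin(delta) = 0.6820
E_loss = pi * 429054.0000 * 0.0976 * 0.6820
E_loss = 89721.1798


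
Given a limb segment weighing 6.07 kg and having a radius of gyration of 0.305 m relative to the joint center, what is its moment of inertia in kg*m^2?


I = m * k^2
I = 6.07 * 0.305^2
k^2 = 0.0930
I = 0.5647


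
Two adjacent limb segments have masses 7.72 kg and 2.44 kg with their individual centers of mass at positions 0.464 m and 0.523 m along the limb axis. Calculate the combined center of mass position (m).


COM = (m1*x1 + m2*x2) / (m1 + m2)
COM = (7.72*0.464 + 2.44*0.523) / (7.72 + 2.44)
Numerator = 4.8582
Denominator = 10.1600
COM = 0.4782


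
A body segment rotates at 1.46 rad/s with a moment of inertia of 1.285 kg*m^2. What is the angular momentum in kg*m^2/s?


L = I * omega
L = 1.285 * 1.46
L = 1.8761


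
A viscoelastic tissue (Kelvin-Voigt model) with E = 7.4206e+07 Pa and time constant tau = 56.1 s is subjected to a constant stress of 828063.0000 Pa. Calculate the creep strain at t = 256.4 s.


epsilon(t) = (sigma/E) * (1 - exp(-t/tau))
sigma/E = 828063.0000 / 7.4206e+07 = 0.0112
exp(-t/tau) = exp(-256.4 / 56.1) = 0.0104
epsilon = 0.0112 * (1 - 0.0104)
epsilon = 0.0110


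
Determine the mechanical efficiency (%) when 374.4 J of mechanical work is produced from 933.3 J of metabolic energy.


eta = (W_mech / E_meta) * 100
eta = (374.4 / 933.3) * 100
ratio = 0.4012
eta = 40.1157


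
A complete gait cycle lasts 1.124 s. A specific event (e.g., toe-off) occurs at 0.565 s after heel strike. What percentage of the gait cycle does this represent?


pct = (event_time / cycle_time) * 100
pct = (0.565 / 1.124) * 100
ratio = 0.5027
pct = 50.2669


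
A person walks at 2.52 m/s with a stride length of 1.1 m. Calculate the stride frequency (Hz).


f = v / stride_length
f = 2.52 / 1.1
f = 2.2909
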